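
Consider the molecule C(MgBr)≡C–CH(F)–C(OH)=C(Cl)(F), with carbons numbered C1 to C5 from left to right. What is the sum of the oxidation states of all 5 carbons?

Tallying each carbon's bonds:
C1: 3C, 1Mg → 0 − 1 = -1
C2: 4C → 0 = 0
C3: 2C, 1H, 1F → 0 − 1 + 1 = 0
C4: 3C, 1O → 0 + 1 = +1
C5: 2C, 1F, 1Cl → 0 + 1 + 1 = +2
Sum = -1 + 0 + 0 + 1 + 2 = +2.

+2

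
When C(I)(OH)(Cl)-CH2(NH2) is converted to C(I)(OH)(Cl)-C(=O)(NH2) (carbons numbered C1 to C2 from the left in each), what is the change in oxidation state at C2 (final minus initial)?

+4

Before: C2 has 1 bond to C, 2 bonds to H, 1 bond to N → oxidation state -1.
After: C2 has 1 bond to C, 2 bonds to O, 1 bond to N → oxidation state +3.
Δ = +3 − (-1) = +4, so this is an oxidation at C2.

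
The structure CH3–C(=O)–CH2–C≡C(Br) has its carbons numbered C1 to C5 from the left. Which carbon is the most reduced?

Bonds to more-electronegative neighbours contribute +1 each, bonds to H or metals contribute −1 each, and C–C bonds contribute 0. Tallying each carbon:
C1: 1C, 3H → 0 − 3 = -3
C2: 2C, 2O → 0 + 2 = +2
C3: 2C, 2H → 0 − 2 = -2
C4: 4C → 0 = 0
C5: 3C, 1Br → 0 + 1 = +1
The most reduced carbon is C1 at -3.

C1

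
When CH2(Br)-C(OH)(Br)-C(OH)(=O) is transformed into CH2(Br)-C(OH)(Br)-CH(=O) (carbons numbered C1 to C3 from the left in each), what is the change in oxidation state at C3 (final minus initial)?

Before: C3 has 1 bond to C, 3 bonds to O → oxidation state +3.
After: C3 has 1 bond to C, 1 bond to H, 2 bonds to O → oxidation state +1.
Δ = +1 − (+3) = -2, so this is a reduction at C3.

-2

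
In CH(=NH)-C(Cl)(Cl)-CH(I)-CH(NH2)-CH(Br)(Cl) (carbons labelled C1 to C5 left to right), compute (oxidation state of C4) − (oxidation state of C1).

-1

C4: 2C, 1H, 1N → 0 − 1 + 1 = 0
C1: 1C, 1H, 2N → 0 − 1 + 2 = +1
Difference: 0 − (+1) = -1.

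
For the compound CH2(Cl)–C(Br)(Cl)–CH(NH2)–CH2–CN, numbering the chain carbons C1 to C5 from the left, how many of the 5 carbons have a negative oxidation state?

2

Assign +1 per bond to O/N/halogen, −1 per bond to H or an electropositive element, and 0 per bond to carbon. Tallying each carbon:
C1: 1C, 2H, 1Cl → 0 − 2 + 1 = -1
C2: 2C, 1Cl, 1Br → 0 + 1 + 1 = +2
C3: 2C, 1H, 1N → 0 − 1 + 1 = 0
C4: 2C, 2H → 0 − 2 = -2
C5: 1C, 3N → 0 + 3 = +3
2 carbons (C1, C4) meet the condition.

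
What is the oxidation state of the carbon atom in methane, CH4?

-4

Each bond to a more electronegative atom (O, N, halogen) counts +1, each bond to a less electronegative atom (H, metal, B, Si) counts −1, and each C–C bond counts 0.
The carbon has one bond to H (-1), one bond to H (-1), one bond to H (-1), one bond to H (-1).
Oxidation state = -1 − 1 − 1 − 1 = -4.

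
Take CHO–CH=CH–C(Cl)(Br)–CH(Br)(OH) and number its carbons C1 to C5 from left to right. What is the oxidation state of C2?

Bonds to more-electronegative neighbours contribute +1 each, bonds to H or metals contribute −1 each, and C–C bonds contribute 0.
C2 has one bond to C (0), a double bond to C (2×0 = 0), one bond to H (-1).
Oxidation state = 0 + 0 − 1 = -1.

-1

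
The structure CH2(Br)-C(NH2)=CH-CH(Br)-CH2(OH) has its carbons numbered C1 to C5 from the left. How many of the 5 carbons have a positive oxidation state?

Tallying each carbon's bonds:
C1: 1C, 2H, 1Br → 0 − 2 + 1 = -1
C2: 3C, 1N → 0 + 1 = +1
C3: 3C, 1H → 0 − 1 = -1
C4: 2C, 1H, 1Br → 0 − 1 + 1 = 0
C5: 1C, 2H, 1O → 0 − 2 + 1 = -1
1 carbon (C2) meets the condition.

1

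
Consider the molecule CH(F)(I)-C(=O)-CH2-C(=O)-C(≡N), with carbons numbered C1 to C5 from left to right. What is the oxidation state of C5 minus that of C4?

C5: 1C, 3N → 0 + 3 = +3
C4: 2C, 2O → 0 + 2 = +2
Difference: +3 − (+2) = +1.

+1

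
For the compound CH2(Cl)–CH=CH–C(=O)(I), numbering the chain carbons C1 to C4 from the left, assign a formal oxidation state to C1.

C1 has one bond to C (0), one bond to Cl (+1), one bond to H (-1), one bond to H (-1).
Oxidation state = 0 + 1 − 1 − 1 = -1.

-1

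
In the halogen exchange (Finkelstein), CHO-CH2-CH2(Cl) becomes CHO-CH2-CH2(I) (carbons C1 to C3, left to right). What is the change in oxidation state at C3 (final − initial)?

0

Before: C3 has 1 bond to C, 2 bonds to H, 1 bond to Cl → oxidation state -1.
After: C3 has 1 bond to C, 2 bonds to H, 1 bond to I → oxidation state -1.
Δ = -1 − (-1) = 0, so no net redox change at C3.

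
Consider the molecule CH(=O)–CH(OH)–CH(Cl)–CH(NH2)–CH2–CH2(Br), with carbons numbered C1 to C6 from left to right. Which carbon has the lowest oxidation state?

C5

Bonds to more-electronegative neighbours contribute +1 each, bonds to H or metals contribute −1 each, and C–C bonds contribute 0. Tallying each carbon:
C1: 1C, 1H, 2O → 0 − 1 + 2 = +1
C2: 2C, 1H, 1O → 0 − 1 + 1 = 0
C3: 2C, 1H, 1Cl → 0 − 1 + 1 = 0
C4: 2C, 1H, 1N → 0 − 1 + 1 = 0
C5: 2C, 2H → 0 − 2 = -2
C6: 1C, 2H, 1Br → 0 − 2 + 1 = -1
The most reduced carbon is C5 at -2.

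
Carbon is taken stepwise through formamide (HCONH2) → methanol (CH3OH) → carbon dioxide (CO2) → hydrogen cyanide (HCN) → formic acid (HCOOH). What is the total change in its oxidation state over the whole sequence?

Carbon oxidation states along the series — formamide: +2, methanol: -2, carbon dioxide: +4, hydrogen cyanide: +2, formic acid: +2.
Net change = +2 − (+2) = 0.

0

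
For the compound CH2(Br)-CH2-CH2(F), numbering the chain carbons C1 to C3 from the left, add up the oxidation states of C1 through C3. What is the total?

Tallying each carbon's bonds:
C1: 1C, 2H, 1Br → 0 − 2 + 1 = -1
C2: 2C, 2H → 0 − 2 = -2
C3: 1C, 2H, 1F → 0 − 2 + 1 = -1
Sum = -1 − 2 − 1 = -4.

-4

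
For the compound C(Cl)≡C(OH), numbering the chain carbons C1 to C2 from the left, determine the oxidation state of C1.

+1

Bonds to more-electronegative neighbours contribute +1 each, bonds to H or metals contribute −1 each, and C–C bonds contribute 0.
C1 has a triple bond to C (3×0 = 0), one bond to Cl (+1).
Oxidation state = 0 + 1 = +1.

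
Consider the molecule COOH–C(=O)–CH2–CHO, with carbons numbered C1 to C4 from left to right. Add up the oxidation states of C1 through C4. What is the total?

+4

Each bond to a more electronegative atom (O, N, halogen) counts +1, each bond to a less electronegative atom (H, metal, B, Si) counts −1, and each C–C bond counts 0. Tallying each carbon:
C1: 1C, 3O → 0 + 3 = +3
C2: 2C, 2O → 0 + 2 = +2
C3: 2C, 2H → 0 − 2 = -2
C4: 1C, 1H, 2O → 0 − 1 + 2 = +1
Sum = +3 + 2 − 2 + 1 = +4.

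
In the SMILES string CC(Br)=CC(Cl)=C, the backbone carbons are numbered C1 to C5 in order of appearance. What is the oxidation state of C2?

+1

C2 has one bond to C (0), a double bond to C (2×0 = 0), one bond to Br (+1).
Oxidation state = 0 + 0 + 1 = +1.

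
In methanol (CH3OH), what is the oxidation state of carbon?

-2

Bonds to more-electronegative neighbours contribute +1 each, bonds to H or metals contribute −1 each, and C–C bonds contribute 0.
The carbon has one bond to H (-1), one bond to H (-1), one bond to H (-1), one bond to O (+1).
Oxidation state = -1 − 1 − 1 + 1 = -2.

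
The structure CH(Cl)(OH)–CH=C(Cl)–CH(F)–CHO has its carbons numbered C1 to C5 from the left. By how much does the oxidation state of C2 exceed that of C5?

-2

C2: 3C, 1H → 0 − 1 = -1
C5: 1C, 1H, 2O → 0 − 1 + 2 = +1
Difference: -1 − (+1) = -2.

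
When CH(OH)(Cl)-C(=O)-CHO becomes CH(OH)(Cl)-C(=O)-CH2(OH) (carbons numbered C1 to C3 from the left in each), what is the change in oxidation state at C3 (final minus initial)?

-2

Before: C3 has 1 bond to C, 1 bond to H, 2 bonds to O → oxidation state +1.
After: C3 has 1 bond to C, 2 bonds to H, 1 bond to O → oxidation state -1.
Δ = -1 − (+1) = -2, so this is a reduction at C3.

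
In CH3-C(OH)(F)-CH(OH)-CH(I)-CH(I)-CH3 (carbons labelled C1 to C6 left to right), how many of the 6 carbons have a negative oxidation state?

Tallying each carbon's bonds:
C1: 1C, 3H → 0 − 3 = -3
C2: 2C, 1O, 1F → 0 + 1 + 1 = +2
C3: 2C, 1H, 1O → 0 − 1 + 1 = 0
C4: 2C, 1H, 1I → 0 − 1 + 1 = 0
C5: 2C, 1H, 1I → 0 − 1 + 1 = 0
C6: 1C, 3H → 0 − 3 = -3
2 carbons (C1, C6) meet the condition.

2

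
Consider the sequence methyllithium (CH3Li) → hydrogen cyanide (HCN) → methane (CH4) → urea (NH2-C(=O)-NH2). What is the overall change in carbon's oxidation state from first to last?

Carbon oxidation states along the series — methyllithium: -4, hydrogen cyanide: +2, methane: -4, urea: +4.
Net change = +4 − (-4) = +8.

+8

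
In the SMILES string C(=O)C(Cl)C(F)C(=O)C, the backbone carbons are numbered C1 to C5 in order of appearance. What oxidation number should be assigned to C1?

C1 has one bond to C (0), one bond to H (-1), a double bond to O (2×+1 = +2).
Oxidation state = 0 − 1 + 2 = +1.

+1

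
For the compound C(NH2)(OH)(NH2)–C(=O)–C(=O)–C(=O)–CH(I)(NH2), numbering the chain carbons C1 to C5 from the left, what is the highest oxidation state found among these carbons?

+3

Tallying each carbon's bonds:
C1: 1C, 1O, 2N → 0 + 1 + 2 = +3
C2: 2C, 2O → 0 + 2 = +2
C3: 2C, 2O → 0 + 2 = +2
C4: 2C, 2O → 0 + 2 = +2
C5: 1C, 1H, 1N, 1I → 0 − 1 + 1 + 1 = +1
The highest value is +3.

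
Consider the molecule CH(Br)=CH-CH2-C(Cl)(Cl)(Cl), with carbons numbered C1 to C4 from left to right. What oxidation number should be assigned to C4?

Assign +1 per bond to O/N/halogen, −1 per bond to H or an electropositive element, and 0 per bond to carbon.
C4 has one bond to C (0), one bond to Cl (+1), one bond to Cl (+1), one bond to Cl (+1).
Oxidation state = 0 + 1 + 1 + 1 = +3.

+3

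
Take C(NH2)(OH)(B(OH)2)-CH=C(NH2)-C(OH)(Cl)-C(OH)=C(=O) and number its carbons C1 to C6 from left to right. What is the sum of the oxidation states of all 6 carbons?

+6

Tallying each carbon's bonds:
C1: 1C, 1O, 1N, 1B → 0 + 1 + 1 − 1 = +1
C2: 3C, 1H → 0 − 1 = -1
C3: 3C, 1N → 0 + 1 = +1
C4: 2C, 1O, 1Cl → 0 + 1 + 1 = +2
C5: 3C, 1O → 0 + 1 = +1
C6: 2C, 2O → 0 + 2 = +2
Sum = +1 − 1 + 1 + 2 + 1 + 2 = +6.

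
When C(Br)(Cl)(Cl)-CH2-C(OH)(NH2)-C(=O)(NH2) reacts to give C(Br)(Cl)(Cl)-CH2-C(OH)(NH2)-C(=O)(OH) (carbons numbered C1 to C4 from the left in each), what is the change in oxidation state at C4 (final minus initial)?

0

Before: C4 has 1 bond to C, 2 bonds to O, 1 bond to N → oxidation state +3.
After: C4 has 1 bond to C, 3 bonds to O → oxidation state +3.
Δ = +3 − (+3) = 0, so no net redox change at C4.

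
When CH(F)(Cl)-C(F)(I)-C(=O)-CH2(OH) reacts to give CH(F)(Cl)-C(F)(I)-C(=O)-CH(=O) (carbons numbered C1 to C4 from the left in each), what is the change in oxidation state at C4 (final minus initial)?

+2

Before: C4 has 1 bond to C, 2 bonds to H, 1 bond to O → oxidation state -1.
After: C4 has 1 bond to C, 1 bond to H, 2 bonds to O → oxidation state +1.
Δ = +1 − (-1) = +2, so this is an oxidation at C4.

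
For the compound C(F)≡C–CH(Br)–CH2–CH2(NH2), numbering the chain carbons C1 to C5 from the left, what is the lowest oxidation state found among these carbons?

Tallying each carbon's bonds:
C1: 3C, 1F → 0 + 1 = +1
C2: 4C → 0 = 0
C3: 2C, 1H, 1Br → 0 − 1 + 1 = 0
C4: 2C, 2H → 0 − 2 = -2
C5: 1C, 2H, 1N → 0 − 2 + 1 = -1
The lowest value is -2.

-2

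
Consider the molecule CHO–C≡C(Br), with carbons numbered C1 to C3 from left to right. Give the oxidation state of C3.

+1

C3 has a triple bond to C (3×0 = 0), one bond to Br (+1).
Oxidation state = 0 + 1 = +1.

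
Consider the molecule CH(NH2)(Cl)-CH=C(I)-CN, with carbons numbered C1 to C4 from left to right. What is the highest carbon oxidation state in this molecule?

Tallying each carbon's bonds:
C1: 1C, 1H, 1N, 1Cl → 0 − 1 + 1 + 1 = +1
C2: 3C, 1H → 0 − 1 = -1
C3: 3C, 1I → 0 + 1 = +1
C4: 1C, 3N → 0 + 3 = +3
The highest value is +3.

+3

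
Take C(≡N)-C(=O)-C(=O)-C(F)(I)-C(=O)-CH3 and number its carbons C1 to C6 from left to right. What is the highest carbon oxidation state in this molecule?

Assign +1 per bond to O/N/halogen, −1 per bond to H or an electropositive element, and 0 per bond to carbon. Tallying each carbon:
C1: 1C, 3N → 0 + 3 = +3
C2: 2C, 2O → 0 + 2 = +2
C3: 2C, 2O → 0 + 2 = +2
C4: 2C, 1F, 1I → 0 + 1 + 1 = +2
C5: 2C, 2O → 0 + 2 = +2
C6: 1C, 3H → 0 − 3 = -3
The highest value is +3.

+3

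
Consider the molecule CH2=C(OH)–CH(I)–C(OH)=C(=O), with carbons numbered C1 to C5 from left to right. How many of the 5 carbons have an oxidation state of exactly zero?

Count +1 for every bond to an atom more electronegative than carbon and −1 for every bond to one less electronegative; C–C bonds are 0. Tallying each carbon:
C1: 2C, 2H → 0 − 2 = -2
C2: 3C, 1O → 0 + 1 = +1
C3: 2C, 1H, 1I → 0 − 1 + 1 = 0
C4: 3C, 1O → 0 + 1 = +1
C5: 2C, 2O → 0 + 2 = +2
1 carbon (C3) meets the condition.

1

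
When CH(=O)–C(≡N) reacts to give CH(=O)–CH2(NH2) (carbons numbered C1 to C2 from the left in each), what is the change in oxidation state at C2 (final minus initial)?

-4

Before: C2 has 1 bond to C, 3 bonds to N → oxidation state +3.
After: C2 has 1 bond to C, 2 bonds to H, 1 bond to N → oxidation state -1.
Δ = -1 − (+3) = -4, so this is a reduction at C2.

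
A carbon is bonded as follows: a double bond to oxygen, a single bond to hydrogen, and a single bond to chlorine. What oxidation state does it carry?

+2

The carbon has one bond to H (-1), a double bond to O (2×+1 = +2), one bond to Cl (+1).
Oxidation state = -1 + 2 + 1 = +2.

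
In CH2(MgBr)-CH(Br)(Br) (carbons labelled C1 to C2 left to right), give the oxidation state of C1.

-3

Each bond to a more electronegative atom (O, N, halogen) counts +1, each bond to a less electronegative atom (H, metal, B, Si) counts −1, and each C–C bond counts 0.
C1 has one bond to C (0), one bond to Mg (-1), one bond to H (-1), one bond to H (-1).
Oxidation state = 0 − 1 − 1 − 1 = -3.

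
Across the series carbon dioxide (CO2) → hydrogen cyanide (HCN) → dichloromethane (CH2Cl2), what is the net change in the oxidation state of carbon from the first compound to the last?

-4

Carbon oxidation states along the series — carbon dioxide: +4, hydrogen cyanide: +2, dichloromethane: 0.
Net change = 0 − (+4) = -4.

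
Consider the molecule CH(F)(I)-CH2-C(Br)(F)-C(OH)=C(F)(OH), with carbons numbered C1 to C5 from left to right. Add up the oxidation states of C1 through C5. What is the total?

+4

Bonds to more-electronegative neighbours contribute +1 each, bonds to H or metals contribute −1 each, and C–C bonds contribute 0. Tallying each carbon:
C1: 1C, 1H, 1F, 1I → 0 − 1 + 1 + 1 = +1
C2: 2C, 2H → 0 − 2 = -2
C3: 2C, 1F, 1Br → 0 + 1 + 1 = +2
C4: 3C, 1O → 0 + 1 = +1
C5: 2C, 1O, 1F → 0 + 1 + 1 = +2
Sum = +1 − 2 + 2 + 1 + 2 = +4.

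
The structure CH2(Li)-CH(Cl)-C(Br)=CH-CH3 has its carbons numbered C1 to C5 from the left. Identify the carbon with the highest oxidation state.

C3

Tallying each carbon's bonds:
C1: 1C, 2H, 1Li → 0 − 2 − 1 = -3
C2: 2C, 1H, 1Cl → 0 − 1 + 1 = 0
C3: 3C, 1Br → 0 + 1 = +1
C4: 3C, 1H → 0 − 1 = -1
C5: 1C, 3H → 0 − 3 = -3
The most oxidised carbon is C3 at +1.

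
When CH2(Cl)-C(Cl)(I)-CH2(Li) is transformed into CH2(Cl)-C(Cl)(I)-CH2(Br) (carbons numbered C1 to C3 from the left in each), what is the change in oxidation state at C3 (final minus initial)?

Before: C3 has 1 bond to C, 2 bonds to H, 1 bond to Li → oxidation state -3.
After: C3 has 1 bond to C, 2 bonds to H, 1 bond to Br → oxidation state -1.
Δ = -1 − (-3) = +2, so this is an oxidation at C3.

+2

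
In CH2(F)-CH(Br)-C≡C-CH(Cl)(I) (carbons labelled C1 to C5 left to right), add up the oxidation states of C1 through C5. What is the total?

Tallying each carbon's bonds:
C1: 1C, 2H, 1F → 0 − 2 + 1 = -1
C2: 2C, 1H, 1Br → 0 − 1 + 1 = 0
C3: 4C → 0 = 0
C4: 4C → 0 = 0
C5: 1C, 1H, 1Cl, 1I → 0 − 1 + 1 + 1 = +1
Sum = -1 + 0 + 0 + 0 + 1 = 0.

0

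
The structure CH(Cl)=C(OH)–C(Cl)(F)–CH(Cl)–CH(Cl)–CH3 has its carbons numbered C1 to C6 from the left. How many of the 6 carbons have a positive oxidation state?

Each bond to a more electronegative atom (O, N, halogen) counts +1, each bond to a less electronegative atom (H, metal, B, Si) counts −1, and each C–C bond counts 0. Tallying each carbon:
C1: 2C, 1H, 1Cl → 0 − 1 + 1 = 0
C2: 3C, 1O → 0 + 1 = +1
C3: 2C, 1F, 1Cl → 0 + 1 + 1 = +2
C4: 2C, 1H, 1Cl → 0 − 1 + 1 = 0
C5: 2C, 1H, 1Cl → 0 − 1 + 1 = 0
C6: 1C, 3H → 0 − 3 = -3
2 carbons (C2, C3) meet the condition.

2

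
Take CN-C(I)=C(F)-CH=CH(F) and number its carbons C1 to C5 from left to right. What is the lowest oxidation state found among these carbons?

-1

Each bond to a more electronegative atom (O, N, halogen) counts +1, each bond to a less electronegative atom (H, metal, B, Si) counts −1, and each C–C bond counts 0. Tallying each carbon:
C1: 1C, 3N → 0 + 3 = +3
C2: 3C, 1I → 0 + 1 = +1
C3: 3C, 1F → 0 + 1 = +1
C4: 3C, 1H → 0 − 1 = -1
C5: 2C, 1H, 1F → 0 − 1 + 1 = 0
The lowest value is -1.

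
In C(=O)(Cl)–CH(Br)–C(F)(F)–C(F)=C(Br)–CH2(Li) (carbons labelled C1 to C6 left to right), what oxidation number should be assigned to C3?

C3 has one bond to C (0), one bond to C (0), one bond to F (+1), one bond to F (+1).
Oxidation state = 0 + 0 + 1 + 1 = +2.

+2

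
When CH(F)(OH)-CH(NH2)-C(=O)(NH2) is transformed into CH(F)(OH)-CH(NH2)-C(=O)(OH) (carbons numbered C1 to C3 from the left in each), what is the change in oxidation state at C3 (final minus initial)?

Before: C3 has 1 bond to C, 2 bonds to O, 1 bond to N → oxidation state +3.
After: C3 has 1 bond to C, 3 bonds to O → oxidation state +3.
Δ = +3 − (+3) = 0, so no net redox change at C3.

0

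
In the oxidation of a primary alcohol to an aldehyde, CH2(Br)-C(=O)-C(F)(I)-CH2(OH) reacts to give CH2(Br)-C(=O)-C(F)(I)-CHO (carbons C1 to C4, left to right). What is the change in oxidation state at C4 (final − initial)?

Before: C4 has 1 bond to C, 2 bonds to H, 1 bond to O → oxidation state -1.
After: C4 has 1 bond to C, 1 bond to H, 2 bonds to O → oxidation state +1.
Δ = +1 − (-1) = +2, so this is an oxidation at C4.

+2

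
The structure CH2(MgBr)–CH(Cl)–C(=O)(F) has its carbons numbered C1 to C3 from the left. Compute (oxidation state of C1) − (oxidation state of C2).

-3

C1: 1C, 2H, 1Mg → 0 − 2 − 1 = -3
C2: 2C, 1H, 1Cl → 0 − 1 + 1 = 0
Difference: -3 − (0) = -3.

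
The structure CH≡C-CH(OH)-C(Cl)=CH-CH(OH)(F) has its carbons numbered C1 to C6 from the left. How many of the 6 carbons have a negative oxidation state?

2

Tallying each carbon's bonds:
C1: 3C, 1H → 0 − 1 = -1
C2: 4C → 0 = 0
C3: 2C, 1H, 1O → 0 − 1 + 1 = 0
C4: 3C, 1Cl → 0 + 1 = +1
C5: 3C, 1H → 0 − 1 = -1
C6: 1C, 1H, 1O, 1F → 0 − 1 + 1 + 1 = +1
2 carbons (C1, C5) meet the condition.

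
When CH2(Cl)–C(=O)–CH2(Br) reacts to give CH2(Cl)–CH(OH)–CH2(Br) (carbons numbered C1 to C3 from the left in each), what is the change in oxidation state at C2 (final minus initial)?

Before: C2 has 2 bonds to C, 2 bonds to O → oxidation state +2.
After: C2 has 2 bonds to C, 1 bond to H, 1 bond to O → oxidation state 0.
Δ = 0 − (+2) = -2, so this is a reduction at C2.

-2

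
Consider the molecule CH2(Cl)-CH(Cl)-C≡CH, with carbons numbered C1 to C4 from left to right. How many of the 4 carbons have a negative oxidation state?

2

Tallying each carbon's bonds:
C1: 1C, 2H, 1Cl → 0 − 2 + 1 = -1
C2: 2C, 1H, 1Cl → 0 − 1 + 1 = 0
C3: 4C → 0 = 0
C4: 3C, 1H → 0 − 1 = -1
2 carbons (C1, C4) meet the condition.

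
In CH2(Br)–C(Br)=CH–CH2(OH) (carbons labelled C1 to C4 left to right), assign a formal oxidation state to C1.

Bonds to more-electronegative neighbours contribute +1 each, bonds to H or metals contribute −1 each, and C–C bonds contribute 0.
C1 has one bond to C (0), one bond to H (-1), one bond to Br (+1), one bond to H (-1).
Oxidation state = 0 − 1 + 1 − 1 = -1.

-1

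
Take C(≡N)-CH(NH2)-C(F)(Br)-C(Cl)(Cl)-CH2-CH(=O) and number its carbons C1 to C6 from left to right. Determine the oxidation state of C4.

+2

C4 has one bond to C (0), one bond to C (0), one bond to Cl (+1), one bond to Cl (+1).
Oxidation state = 0 + 0 + 1 + 1 = +2.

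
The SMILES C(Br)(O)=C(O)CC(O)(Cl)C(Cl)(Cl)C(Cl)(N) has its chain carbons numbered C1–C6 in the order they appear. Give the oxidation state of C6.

+1

Each bond to a more electronegative atom (O, N, halogen) counts +1, each bond to a less electronegative atom (H, metal, B, Si) counts −1, and each C–C bond counts 0.
C6 has one bond to C (0), one bond to H (-1), one bond to Cl (+1), one bond to N (+1).
Oxidation state = 0 − 1 + 1 + 1 = +1.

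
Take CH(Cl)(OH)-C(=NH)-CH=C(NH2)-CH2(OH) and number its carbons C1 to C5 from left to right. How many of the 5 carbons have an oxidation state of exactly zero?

0

Tallying each carbon's bonds:
C1: 1C, 1H, 1O, 1Cl → 0 − 1 + 1 + 1 = +1
C2: 2C, 2N → 0 + 2 = +2
C3: 3C, 1H → 0 − 1 = -1
C4: 3C, 1N → 0 + 1 = +1
C5: 1C, 2H, 1O → 0 − 2 + 1 = -1
0 carbons meet the condition.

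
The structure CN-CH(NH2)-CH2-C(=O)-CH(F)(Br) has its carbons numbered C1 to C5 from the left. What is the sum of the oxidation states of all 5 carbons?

Each bond to a more electronegative atom (O, N, halogen) counts +1, each bond to a less electronegative atom (H, metal, B, Si) counts −1, and each C–C bond counts 0. Tallying each carbon:
C1: 1C, 3N → 0 + 3 = +3
C2: 2C, 1H, 1N → 0 − 1 + 1 = 0
C3: 2C, 2H → 0 − 2 = -2
C4: 2C, 2O → 0 + 2 = +2
C5: 1C, 1H, 1F, 1Br → 0 − 1 + 1 + 1 = +1
Sum = +3 + 0 − 2 + 2 + 1 = +4.

+4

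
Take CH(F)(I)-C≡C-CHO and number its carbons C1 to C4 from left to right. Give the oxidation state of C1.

+1

Each bond to a more electronegative atom (O, N, halogen) counts +1, each bond to a less electronegative atom (H, metal, B, Si) counts −1, and each C–C bond counts 0.
C1 has one bond to C (0), one bond to F (+1), one bond to I (+1), one bond to H (-1).
Oxidation state = 0 + 1 + 1 − 1 = +1.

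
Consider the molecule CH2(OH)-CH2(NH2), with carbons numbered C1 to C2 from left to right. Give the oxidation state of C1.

-1

C1 has one bond to C (0), one bond to H (-1), one bond to O (+1), one bond to H (-1).
Oxidation state = 0 − 1 + 1 − 1 = -1.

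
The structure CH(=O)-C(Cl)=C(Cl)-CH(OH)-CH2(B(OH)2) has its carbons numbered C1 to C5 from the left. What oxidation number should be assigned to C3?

Count +1 for every bond to an atom more electronegative than carbon and −1 for every bond to one less electronegative; C–C bonds are 0.
C3 has a double bond to C (2×0 = 0), one bond to C (0), one bond to Cl (+1).
Oxidation state = 0 + 0 + 1 = +1.

+1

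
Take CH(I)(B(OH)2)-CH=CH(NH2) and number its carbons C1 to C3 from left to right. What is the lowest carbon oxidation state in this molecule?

-1

Each bond to a more electronegative atom (O, N, halogen) counts +1, each bond to a less electronegative atom (H, metal, B, Si) counts −1, and each C–C bond counts 0. Tallying each carbon:
C1: 1C, 1H, 1I, 1B → 0 − 1 + 1 − 1 = -1
C2: 3C, 1H → 0 − 1 = -1
C3: 2C, 1H, 1N → 0 − 1 + 1 = 0
The lowest value is -1.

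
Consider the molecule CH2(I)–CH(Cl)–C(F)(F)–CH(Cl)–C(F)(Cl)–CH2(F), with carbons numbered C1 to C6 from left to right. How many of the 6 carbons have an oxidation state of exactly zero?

2

Each bond to a more electronegative atom (O, N, halogen) counts +1, each bond to a less electronegative atom (H, metal, B, Si) counts −1, and each C–C bond counts 0. Tallying each carbon:
C1: 1C, 2H, 1I → 0 − 2 + 1 = -1
C2: 2C, 1H, 1Cl → 0 − 1 + 1 = 0
C3: 2C, 2F → 0 + 2 = +2
C4: 2C, 1H, 1Cl → 0 − 1 + 1 = 0
C5: 2C, 1F, 1Cl → 0 + 1 + 1 = +2
C6: 1C, 2H, 1F → 0 − 2 + 1 = -1
2 carbons (C2, C4) meet the condition.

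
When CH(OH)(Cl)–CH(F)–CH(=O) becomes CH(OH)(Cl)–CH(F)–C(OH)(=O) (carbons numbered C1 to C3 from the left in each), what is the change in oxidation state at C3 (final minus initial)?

+2

Before: C3 has 1 bond to C, 1 bond to H, 2 bonds to O → oxidation state +1.
After: C3 has 1 bond to C, 3 bonds to O → oxidation state +3.
Δ = +3 − (+1) = +2, so this is an oxidation at C3.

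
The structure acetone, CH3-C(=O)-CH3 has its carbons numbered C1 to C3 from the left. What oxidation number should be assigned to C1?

C1 has one bond to H (-1), one bond to H (-1), one bond to H (-1), one bond to C (0).
Oxidation state = -1 − 1 − 1 + 0 = -3.

-3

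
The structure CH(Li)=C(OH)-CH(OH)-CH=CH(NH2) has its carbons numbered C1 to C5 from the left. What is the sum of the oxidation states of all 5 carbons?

Assign +1 per bond to O/N/halogen, −1 per bond to H or an electropositive element, and 0 per bond to carbon. Tallying each carbon:
C1: 2C, 1H, 1Li → 0 − 1 − 1 = -2
C2: 3C, 1O → 0 + 1 = +1
C3: 2C, 1H, 1O → 0 − 1 + 1 = 0
C4: 3C, 1H → 0 − 1 = -1
C5: 2C, 1H, 1N → 0 − 1 + 1 = 0
Sum = -2 + 1 + 0 − 1 + 0 = -2.

-2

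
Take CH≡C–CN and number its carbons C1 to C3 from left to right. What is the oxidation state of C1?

-1

C1 has a triple bond to C (3×0 = 0), one bond to H (-1).
Oxidation state = 0 − 1 = -1.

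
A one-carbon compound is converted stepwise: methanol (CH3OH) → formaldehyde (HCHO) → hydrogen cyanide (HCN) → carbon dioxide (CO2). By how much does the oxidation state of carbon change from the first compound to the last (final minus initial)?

Carbon oxidation states along the series — methanol: -2, formaldehyde: 0, hydrogen cyanide: +2, carbon dioxide: +4.
Net change = +4 − (-2) = +6.

+6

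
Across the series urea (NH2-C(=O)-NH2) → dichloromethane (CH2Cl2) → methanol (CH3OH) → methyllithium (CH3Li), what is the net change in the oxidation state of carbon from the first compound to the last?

-8

Carbon oxidation states along the series — urea: +4, dichloromethane: 0, methanol: -2, methyllithium: -4.
Net change = -4 − (+4) = -8.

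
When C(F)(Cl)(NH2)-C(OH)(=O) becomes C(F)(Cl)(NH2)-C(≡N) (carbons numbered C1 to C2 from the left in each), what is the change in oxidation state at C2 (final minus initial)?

0

Before: C2 has 1 bond to C, 3 bonds to O → oxidation state +3.
After: C2 has 1 bond to C, 3 bonds to N → oxidation state +3.
Δ = +3 − (+3) = 0, so no net redox change at C2.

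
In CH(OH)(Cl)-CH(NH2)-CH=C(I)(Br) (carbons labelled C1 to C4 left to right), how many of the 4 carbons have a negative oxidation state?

Tallying each carbon's bonds:
C1: 1C, 1H, 1O, 1Cl → 0 − 1 + 1 + 1 = +1
C2: 2C, 1H, 1N → 0 − 1 + 1 = 0
C3: 3C, 1H → 0 − 1 = -1
C4: 2C, 1Br, 1I → 0 + 1 + 1 = +2
1 carbon (C3) meets the condition.

1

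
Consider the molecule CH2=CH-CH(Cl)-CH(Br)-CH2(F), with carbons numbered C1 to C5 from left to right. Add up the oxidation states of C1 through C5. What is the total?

Count +1 for every bond to an atom more electronegative than carbon and −1 for every bond to one less electronegative; C–C bonds are 0. Tallying each carbon:
C1: 2C, 2H → 0 − 2 = -2
C2: 3C, 1H → 0 − 1 = -1
C3: 2C, 1H, 1Cl → 0 − 1 + 1 = 0
C4: 2C, 1H, 1Br → 0 − 1 + 1 = 0
C5: 1C, 2H, 1F → 0 − 2 + 1 = -1
Sum = -2 − 1 + 0 + 0 − 1 = -4.

-4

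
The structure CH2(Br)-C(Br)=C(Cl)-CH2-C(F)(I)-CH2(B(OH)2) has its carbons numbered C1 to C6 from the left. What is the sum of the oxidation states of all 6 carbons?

-2

Count +1 for every bond to an atom more electronegative than carbon and −1 for every bond to one less electronegative; C–C bonds are 0. Tallying each carbon:
C1: 1C, 2H, 1Br → 0 − 2 + 1 = -1
C2: 3C, 1Br → 0 + 1 = +1
C3: 3C, 1Cl → 0 + 1 = +1
C4: 2C, 2H → 0 − 2 = -2
C5: 2C, 1F, 1I → 0 + 1 + 1 = +2
C6: 1C, 2H, 1B → 0 − 2 − 1 = -3
Sum = -1 + 1 + 1 − 2 + 2 − 3 = -2.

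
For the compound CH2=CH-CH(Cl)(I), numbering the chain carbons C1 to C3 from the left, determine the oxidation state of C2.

Each bond to a more electronegative atom (O, N, halogen) counts +1, each bond to a less electronegative atom (H, metal, B, Si) counts −1, and each C–C bond counts 0.
C2 has a double bond to C (2×0 = 0), one bond to C (0), one bond to H (-1).
Oxidation state = 0 + 0 − 1 = -1.

-1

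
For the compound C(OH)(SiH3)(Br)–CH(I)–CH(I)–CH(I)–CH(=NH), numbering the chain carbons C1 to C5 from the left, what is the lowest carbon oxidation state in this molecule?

Tallying each carbon's bonds:
C1: 1C, 1O, 1Br, 1Si → 0 + 1 + 1 − 1 = +1
C2: 2C, 1H, 1I → 0 − 1 + 1 = 0
C3: 2C, 1H, 1I → 0 − 1 + 1 = 0
C4: 2C, 1H, 1I → 0 − 1 + 1 = 0
C5: 1C, 1H, 2N → 0 − 1 + 2 = +1
The lowest value is 0.

0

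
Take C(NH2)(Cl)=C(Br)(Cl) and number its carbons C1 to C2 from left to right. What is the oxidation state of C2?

Assign +1 per bond to O/N/halogen, −1 per bond to H or an electropositive element, and 0 per bond to carbon.
C2 has a double bond to C (2×0 = 0), one bond to Br (+1), one bond to Cl (+1).
Oxidation state = 0 + 1 + 1 = +2.

+2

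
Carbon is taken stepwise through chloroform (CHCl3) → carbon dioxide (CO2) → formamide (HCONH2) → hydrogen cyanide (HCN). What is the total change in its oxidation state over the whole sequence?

Carbon oxidation states along the series — chloroform: +2, carbon dioxide: +4, formamide: +2, hydrogen cyanide: +2.
Net change = +2 − (+2) = 0.

0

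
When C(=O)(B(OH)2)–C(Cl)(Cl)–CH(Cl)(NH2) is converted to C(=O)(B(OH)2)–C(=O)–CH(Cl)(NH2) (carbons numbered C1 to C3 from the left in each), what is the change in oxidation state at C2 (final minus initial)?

0

Before: C2 has 2 bonds to C, 2 bonds to Cl → oxidation state +2.
After: C2 has 2 bonds to C, 2 bonds to O → oxidation state +2.
Δ = +2 − (+2) = 0, so no net redox change at C2.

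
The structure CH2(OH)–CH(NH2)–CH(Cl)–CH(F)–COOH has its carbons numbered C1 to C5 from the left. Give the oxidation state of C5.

+3

C5 has one bond to C (0), a double bond to O (2×+1 = +2), one bond to O (+1).
Oxidation state = 0 + 2 + 1 = +3.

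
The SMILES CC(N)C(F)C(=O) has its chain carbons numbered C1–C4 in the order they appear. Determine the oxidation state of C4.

Count +1 for every bond to an atom more electronegative than carbon and −1 for every bond to one less electronegative; C–C bonds are 0.
C4 has one bond to C (0), one bond to H (-1), a double bond to O (2×+1 = +2).
Oxidation state = 0 − 1 + 2 = +1.

+1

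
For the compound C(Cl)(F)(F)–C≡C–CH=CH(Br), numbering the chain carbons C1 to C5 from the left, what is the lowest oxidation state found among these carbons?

-1

Count +1 for every bond to an atom more electronegative than carbon and −1 for every bond to one less electronegative; C–C bonds are 0. Tallying each carbon:
C1: 1C, 2F, 1Cl → 0 + 2 + 1 = +3
C2: 4C → 0 = 0
C3: 4C → 0 = 0
C4: 3C, 1H → 0 − 1 = -1
C5: 2C, 1H, 1Br → 0 − 1 + 1 = 0
The lowest value is -1.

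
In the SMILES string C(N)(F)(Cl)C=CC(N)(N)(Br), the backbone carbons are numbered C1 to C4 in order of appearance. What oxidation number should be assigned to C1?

Count +1 for every bond to an atom more electronegative than carbon and −1 for every bond to one less electronegative; C–C bonds are 0.
C1 has one bond to C (0), one bond to N (+1), one bond to F (+1), one bond to Cl (+1).
Oxidation state = 0 + 1 + 1 + 1 = +3.

+3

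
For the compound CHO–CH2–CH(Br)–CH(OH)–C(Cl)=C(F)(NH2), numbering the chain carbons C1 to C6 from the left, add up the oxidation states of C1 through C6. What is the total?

+2

Assign +1 per bond to O/N/halogen, −1 per bond to H or an electropositive element, and 0 per bond to carbon. Tallying each carbon:
C1: 1C, 1H, 2O → 0 − 1 + 2 = +1
C2: 2C, 2H → 0 − 2 = -2
C3: 2C, 1H, 1Br → 0 − 1 + 1 = 0
C4: 2C, 1H, 1O → 0 − 1 + 1 = 0
C5: 3C, 1Cl → 0 + 1 = +1
C6: 2C, 1N, 1F → 0 + 1 + 1 = +2
Sum = +1 − 2 + 0 + 0 + 1 + 2 = +2.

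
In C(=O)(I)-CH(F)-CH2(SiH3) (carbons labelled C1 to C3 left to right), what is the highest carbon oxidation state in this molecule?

+3

Tallying each carbon's bonds:
C1: 1C, 2O, 1I → 0 + 2 + 1 = +3
C2: 2C, 1H, 1F → 0 − 1 + 1 = 0
C3: 1C, 2H, 1Si → 0 − 2 − 1 = -3
The highest value is +3.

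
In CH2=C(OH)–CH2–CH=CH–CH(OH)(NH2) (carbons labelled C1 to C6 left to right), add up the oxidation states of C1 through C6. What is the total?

-4

Assign +1 per bond to O/N/halogen, −1 per bond to H or an electropositive element, and 0 per bond to carbon. Tallying each carbon:
C1: 2C, 2H → 0 − 2 = -2
C2: 3C, 1O → 0 + 1 = +1
C3: 2C, 2H → 0 − 2 = -2
C4: 3C, 1H → 0 − 1 = -1
C5: 3C, 1H → 0 − 1 = -1
C6: 1C, 1H, 1O, 1N → 0 − 1 + 1 + 1 = +1
Sum = -2 + 1 − 2 − 1 − 1 + 1 = -4.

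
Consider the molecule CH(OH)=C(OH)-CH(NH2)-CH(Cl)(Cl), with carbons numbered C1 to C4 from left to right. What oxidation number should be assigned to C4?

+1

C4 has one bond to C (0), one bond to H (-1), one bond to Cl (+1), one bond to Cl (+1).
Oxidation state = 0 − 1 + 1 + 1 = +1.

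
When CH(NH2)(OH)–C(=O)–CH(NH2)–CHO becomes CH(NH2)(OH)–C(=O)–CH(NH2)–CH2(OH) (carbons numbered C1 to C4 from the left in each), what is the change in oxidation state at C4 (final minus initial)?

-2

Before: C4 has 1 bond to C, 1 bond to H, 2 bonds to O → oxidation state +1.
After: C4 has 1 bond to C, 2 bonds to H, 1 bond to O → oxidation state -1.
Δ = -1 − (+1) = -2, so this is a reduction at C4.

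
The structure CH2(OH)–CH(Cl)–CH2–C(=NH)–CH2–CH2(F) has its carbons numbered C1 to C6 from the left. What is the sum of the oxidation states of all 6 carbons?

-4

Tallying each carbon's bonds:
C1: 1C, 2H, 1O → 0 − 2 + 1 = -1
C2: 2C, 1H, 1Cl → 0 − 1 + 1 = 0
C3: 2C, 2H → 0 − 2 = -2
C4: 2C, 2N → 0 + 2 = +2
C5: 2C, 2H → 0 − 2 = -2
C6: 1C, 2H, 1F → 0 − 2 + 1 = -1
Sum = -1 + 0 − 2 + 2 − 2 − 1 = -4.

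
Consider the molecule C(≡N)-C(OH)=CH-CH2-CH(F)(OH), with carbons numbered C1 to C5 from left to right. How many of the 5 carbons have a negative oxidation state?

Assign +1 per bond to O/N/halogen, −1 per bond to H or an electropositive element, and 0 per bond to carbon. Tallying each carbon:
C1: 1C, 3N → 0 + 3 = +3
C2: 3C, 1O → 0 + 1 = +1
C3: 3C, 1H → 0 − 1 = -1
C4: 2C, 2H → 0 − 2 = -2
C5: 1C, 1H, 1O, 1F → 0 − 1 + 1 + 1 = +1
2 carbons (C3, C4) meet the condition.

2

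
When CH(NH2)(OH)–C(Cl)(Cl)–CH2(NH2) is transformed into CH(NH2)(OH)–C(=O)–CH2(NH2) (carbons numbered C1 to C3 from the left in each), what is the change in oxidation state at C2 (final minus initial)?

0

Before: C2 has 2 bonds to C, 2 bonds to Cl → oxidation state +2.
After: C2 has 2 bonds to C, 2 bonds to O → oxidation state +2.
Δ = +2 − (+2) = 0, so no net redox change at C2.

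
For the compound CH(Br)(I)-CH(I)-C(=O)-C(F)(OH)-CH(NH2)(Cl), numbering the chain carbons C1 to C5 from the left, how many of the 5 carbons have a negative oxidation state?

Tallying each carbon's bonds:
C1: 1C, 1H, 1Br, 1I → 0 − 1 + 1 + 1 = +1
C2: 2C, 1H, 1I → 0 − 1 + 1 = 0
C3: 2C, 2O → 0 + 2 = +2
C4: 2C, 1O, 1F → 0 + 1 + 1 = +2
C5: 1C, 1H, 1N, 1Cl → 0 − 1 + 1 + 1 = +1
0 carbons meet the condition.

0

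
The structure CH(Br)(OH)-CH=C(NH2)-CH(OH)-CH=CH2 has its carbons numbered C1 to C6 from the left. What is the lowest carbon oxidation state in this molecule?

Tallying each carbon's bonds:
C1: 1C, 1H, 1O, 1Br → 0 − 1 + 1 + 1 = +1
C2: 3C, 1H → 0 − 1 = -1
C3: 3C, 1N → 0 + 1 = +1
C4: 2C, 1H, 1O → 0 − 1 + 1 = 0
C5: 3C, 1H → 0 − 1 = -1
C6: 2C, 2H → 0 − 2 = -2
The lowest value is -2.

-2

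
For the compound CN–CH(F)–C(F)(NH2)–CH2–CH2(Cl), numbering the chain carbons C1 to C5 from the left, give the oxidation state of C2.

Each bond to a more electronegative atom (O, N, halogen) counts +1, each bond to a less electronegative atom (H, metal, B, Si) counts −1, and each C–C bond counts 0.
C2 has one bond to C (0), one bond to C (0), one bond to F (+1), one bond to H (-1).
Oxidation state = 0 + 0 + 1 − 1 = 0.

0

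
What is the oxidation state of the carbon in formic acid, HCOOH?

Count +1 for every bond to an atom more electronegative than carbon and −1 for every bond to one less electronegative; C–C bonds are 0.
The carbon has one bond to H (-1), a double bond to O (2×+1 = +2), one bond to O (+1).
Oxidation state = -1 + 2 + 1 = +2.

+2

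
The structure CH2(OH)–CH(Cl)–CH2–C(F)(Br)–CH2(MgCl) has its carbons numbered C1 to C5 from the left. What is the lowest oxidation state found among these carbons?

-3

Tallying each carbon's bonds:
C1: 1C, 2H, 1O → 0 − 2 + 1 = -1
C2: 2C, 1H, 1Cl → 0 − 1 + 1 = 0
C3: 2C, 2H → 0 − 2 = -2
C4: 2C, 1F, 1Br → 0 + 1 + 1 = +2
C5: 1C, 2H, 1Mg → 0 − 2 − 1 = -3
The lowest value is -3.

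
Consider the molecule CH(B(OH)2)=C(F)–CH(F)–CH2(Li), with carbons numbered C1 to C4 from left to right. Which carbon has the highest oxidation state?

C2

Tallying each carbon's bonds:
C1: 2C, 1H, 1B → 0 − 1 − 1 = -2
C2: 3C, 1F → 0 + 1 = +1
C3: 2C, 1H, 1F → 0 − 1 + 1 = 0
C4: 1C, 2H, 1Li → 0 − 2 − 1 = -3
The most oxidised carbon is C2 at +1.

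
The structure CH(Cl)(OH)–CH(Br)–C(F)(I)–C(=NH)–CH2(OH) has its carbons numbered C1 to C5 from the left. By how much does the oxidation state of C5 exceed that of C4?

-3

C5: 1C, 2H, 1O → 0 − 2 + 1 = -1
C4: 2C, 2N → 0 + 2 = +2
Difference: -1 − (+2) = -3.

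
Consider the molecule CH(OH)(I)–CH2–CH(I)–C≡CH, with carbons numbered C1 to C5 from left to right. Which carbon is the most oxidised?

C1

Tallying each carbon's bonds:
C1: 1C, 1H, 1O, 1I → 0 − 1 + 1 + 1 = +1
C2: 2C, 2H → 0 − 2 = -2
C3: 2C, 1H, 1I → 0 − 1 + 1 = 0
C4: 4C → 0 = 0
C5: 3C, 1H → 0 − 1 = -1
The most oxidised carbon is C1 at +1.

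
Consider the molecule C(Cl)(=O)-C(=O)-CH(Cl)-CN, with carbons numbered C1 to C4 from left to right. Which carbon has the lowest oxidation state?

C3

Tallying each carbon's bonds:
C1: 1C, 2O, 1Cl → 0 + 2 + 1 = +3
C2: 2C, 2O → 0 + 2 = +2
C3: 2C, 1H, 1Cl → 0 − 1 + 1 = 0
C4: 1C, 3N → 0 + 3 = +3
The most reduced carbon is C3 at 0.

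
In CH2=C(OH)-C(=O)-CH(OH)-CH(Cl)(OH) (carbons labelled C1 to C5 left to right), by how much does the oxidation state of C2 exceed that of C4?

+1

C2: 3C, 1O → 0 + 1 = +1
C4: 2C, 1H, 1O → 0 − 1 + 1 = 0
Difference: +1 − (0) = +1.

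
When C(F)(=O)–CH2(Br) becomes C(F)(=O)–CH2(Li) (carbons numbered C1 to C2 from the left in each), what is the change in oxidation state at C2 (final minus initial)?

-2

Before: C2 has 1 bond to C, 2 bonds to H, 1 bond to Br → oxidation state -1.
After: C2 has 1 bond to C, 2 bonds to H, 1 bond to Li → oxidation state -3.
Δ = -3 − (-1) = -2, so this is a reduction at C2.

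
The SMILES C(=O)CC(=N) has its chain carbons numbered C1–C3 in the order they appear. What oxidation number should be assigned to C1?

C1 has one bond to C (0), a double bond to O (2×+1 = +2), one bond to H (-1).
Oxidation state = 0 + 2 − 1 = +1.

+1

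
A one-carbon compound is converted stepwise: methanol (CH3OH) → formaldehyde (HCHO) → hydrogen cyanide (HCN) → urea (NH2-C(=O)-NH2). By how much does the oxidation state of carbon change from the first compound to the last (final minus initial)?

+6

Carbon oxidation states along the series — methanol: -2, formaldehyde: 0, hydrogen cyanide: +2, urea: +4.
Net change = +4 − (-2) = +6.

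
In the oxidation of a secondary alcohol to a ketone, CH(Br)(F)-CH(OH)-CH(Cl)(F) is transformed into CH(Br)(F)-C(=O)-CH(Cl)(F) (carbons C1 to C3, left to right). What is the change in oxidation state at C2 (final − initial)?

+2

Before: C2 has 2 bonds to C, 1 bond to H, 1 bond to O → oxidation state 0.
After: C2 has 2 bonds to C, 2 bonds to O → oxidation state +2.
Δ = +2 − (0) = +2, so this is an oxidation at C2.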